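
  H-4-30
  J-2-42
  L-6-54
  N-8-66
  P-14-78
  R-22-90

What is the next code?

T-36-102

Letter: letters move forward 2 places in the alphabet, so H, J, L, N, P, R → T.
Second component: each term is the sum of the two before it, so 4, 2, 6, 8, 14, 22 → 36.
Third component — +12 each step: 30, 42, 54, 66, 78, 90 → 102.
So the next code is T-36-102.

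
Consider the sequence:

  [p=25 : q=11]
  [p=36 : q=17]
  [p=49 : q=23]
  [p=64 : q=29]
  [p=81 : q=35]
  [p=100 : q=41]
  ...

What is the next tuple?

[p=121 : q=47]

P: 25, 36, 49, 64, 81, 100 → 121 (perfect squares: 5², 6², 7², …).
Q: +6 each step; 11, 17, 23, 29, 35, 41 → 47.
So the next tuple is [p=121 : q=47].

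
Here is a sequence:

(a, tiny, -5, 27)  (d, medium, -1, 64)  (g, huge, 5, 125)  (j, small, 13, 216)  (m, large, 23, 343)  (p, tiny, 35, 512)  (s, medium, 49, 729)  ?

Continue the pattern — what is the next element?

(v, huge, 65, 1000)

Letter: a, d, g, j, m, p, s → v (letters move forward 3 places in the alphabet).
Size: repeats tiny → medium → huge → small → large, so tiny, medium, huge, small, large, tiny, medium → huge.
Third entry: differences are 4, 6, 8, … (increasing by 2 each time), so -5, -1, 5, 13, 23, 35, 49 → 65.
Fourth entry: 27, 64, 125, 216, 343, 512, 729 → 1000 (perfect cubes: 3³, 4³, 5³, …).
Putting it together: (v, huge, 65, 1000).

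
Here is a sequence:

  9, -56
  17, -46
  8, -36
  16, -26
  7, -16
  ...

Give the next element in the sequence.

15, -6

First component: alternating steps +8, −9, +8, −9, …; 9, 17, 8, 16, 7 → 15.
Second component — +10 each step: -56, -46, -36, -26, -16 → -6.
Putting it together: 15, -6.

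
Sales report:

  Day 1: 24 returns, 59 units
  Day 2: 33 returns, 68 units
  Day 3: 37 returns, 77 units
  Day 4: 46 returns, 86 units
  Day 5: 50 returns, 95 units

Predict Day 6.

Returns: alternating steps +9, +4, +9, +4, …, so 24, 33, 37, 46, 50 → 59.
Units: +9 each step; 59, 68, 77, 86, 95 → 104.
So the next record is 59 returns, 104 units.

59 returns, 104 units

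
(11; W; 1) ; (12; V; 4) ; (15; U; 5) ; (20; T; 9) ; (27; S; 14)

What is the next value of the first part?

36

First part — differences are 1, 3, 5, … (increasing by 2 each time): 11, 12, 15, 20, 27 → 36.
Letter: letters move back 1 place in the alphabet, so W, V, U, T, S → R.
Third part: 1, 4, 5, 9, 14 → 23 (each term is the sum of the two before it).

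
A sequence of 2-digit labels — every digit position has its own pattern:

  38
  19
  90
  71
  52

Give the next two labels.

33 then 14

First digit goes 3, 1, 9, 7, 5 → 3 → 1 (−2 each step, mod 10).
For the second digit, +1 each step, mod 10: 8, 9, 0, 1, 2 → 3 → 4.
Putting the parts together: 33 and then 14.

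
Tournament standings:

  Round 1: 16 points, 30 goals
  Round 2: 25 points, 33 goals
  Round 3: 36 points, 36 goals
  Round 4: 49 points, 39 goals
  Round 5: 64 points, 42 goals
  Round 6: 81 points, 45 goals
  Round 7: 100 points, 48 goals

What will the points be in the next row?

Points: perfect squares: 4², 5², 6², …, so 16, 25, 36, 49, 64, 81, 100 → 121.

121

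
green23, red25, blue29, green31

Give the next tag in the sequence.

For the colour, repeats green → red → blue: green, red, blue, green → red.
Second component: alternating steps +2, +4, +2, +4, …, so 23, 25, 29, 31 → 35.
So the next tag is red35.

red35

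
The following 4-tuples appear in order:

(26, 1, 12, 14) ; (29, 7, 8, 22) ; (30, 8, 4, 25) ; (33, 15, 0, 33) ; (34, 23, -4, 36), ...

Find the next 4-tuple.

(37, 38, -8, 44)

First value goes 26, 29, 30, 33, 34 → 37 (alternating steps +3, +1, +3, +1, …).
Second value — each term is the sum of the two before it: 1, 7, 8, 15, 23 → 38.
Third value: −4 each step; 12, 8, 4, 0, -4 → -8.
For the fourth value, alternating steps +8, +3, +8, +3, …: 14, 22, 25, 33, 36 → 44.
So the next 4-tuple is (37, 38, -8, 44).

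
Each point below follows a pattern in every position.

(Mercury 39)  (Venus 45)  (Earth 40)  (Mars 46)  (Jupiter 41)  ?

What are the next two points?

Planet — runs through the planets Mercury→Neptune: Mercury, Venus, Earth, Mars, Jupiter → Saturn → Uranus.
Second slot: 39, 45, 40, 46, 41 → 47 → 42 (alternating steps +6, −5, +6, −5, …).
Putting the parts together: (Saturn 47) and then (Uranus 42).

(Saturn 47), (Uranus 42)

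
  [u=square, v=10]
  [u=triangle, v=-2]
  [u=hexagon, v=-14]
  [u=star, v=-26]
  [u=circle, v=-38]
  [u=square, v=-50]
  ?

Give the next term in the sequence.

U goes square, triangle, hexagon, star, circle, square → triangle (repeats square → triangle → hexagon → star → circle).
V: 10, -2, -14, -26, -38, -50 → -62 (−12 each step).
So the next term is [u=triangle, v=-62].

[u=triangle, v=-62]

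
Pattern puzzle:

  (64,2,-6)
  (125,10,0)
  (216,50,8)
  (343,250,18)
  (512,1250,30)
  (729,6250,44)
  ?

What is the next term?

(1000,31250,60)

First entry — perfect cubes: 4³, 5³, 6³, …: 64, 125, 216, 343, 512, 729 → 1000.
Second entry: ×5 each step; 2, 10, 50, 250, 1250, 6250 → 31250.
Third entry goes -6, 0, 8, 18, 30, 44 → 60 (differences are 6, 8, 10, … (increasing by 2 each time)).
So the next term is (1000,31250,60).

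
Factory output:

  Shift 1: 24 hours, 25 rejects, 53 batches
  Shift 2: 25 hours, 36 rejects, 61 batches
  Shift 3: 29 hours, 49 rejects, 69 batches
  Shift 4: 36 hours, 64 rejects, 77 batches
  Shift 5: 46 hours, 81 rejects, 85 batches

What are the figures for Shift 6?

59 hours, 100 rejects, 93 batches

Hours: differences are 1, 4, 7, … (increasing by 3 each time), so 24, 25, 29, 36, 46 → 59.
For the rejects, perfect squares: 5², 6², 7², …: 25, 36, 49, 64, 81 → 100.
For the batches, +8 each step: 53, 61, 69, 77, 85 → 93.
Putting it together: 59 hours, 100 rejects, 93 batches.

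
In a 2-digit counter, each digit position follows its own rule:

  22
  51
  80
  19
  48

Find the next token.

First digit: +3 each step, mod 10; 2, 5, 8, 1, 4 → 7.
Second digit goes 2, 1, 0, 9, 8 → 7 (−1 each step, mod 10).
Combining the parts gives 77.

77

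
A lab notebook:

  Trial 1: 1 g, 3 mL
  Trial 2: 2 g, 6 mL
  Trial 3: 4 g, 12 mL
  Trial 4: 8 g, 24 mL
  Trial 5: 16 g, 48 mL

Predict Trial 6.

32 g, 96 mL

G — ×2 each step: 1, 2, 4, 8, 16 → 32.
ML: 3, 6, 12, 24, 48 → 96 (always 3 × the g).
So the next record is 32 g, 96 mL.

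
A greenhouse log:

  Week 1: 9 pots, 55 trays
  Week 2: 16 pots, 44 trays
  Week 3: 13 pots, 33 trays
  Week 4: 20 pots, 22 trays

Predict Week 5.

17 pots, 11 trays

Pots: alternating steps +7, −3, +7, −3, …, so 9, 16, 13, 20 → 17.
Trays: −11 each step; 55, 44, 33, 22 → 11.
Combining the parts gives 17 pots, 11 trays.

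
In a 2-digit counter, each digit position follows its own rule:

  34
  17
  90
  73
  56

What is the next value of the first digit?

First digit: −2 each step, mod 10; 3, 1, 9, 7, 5 → 3.

3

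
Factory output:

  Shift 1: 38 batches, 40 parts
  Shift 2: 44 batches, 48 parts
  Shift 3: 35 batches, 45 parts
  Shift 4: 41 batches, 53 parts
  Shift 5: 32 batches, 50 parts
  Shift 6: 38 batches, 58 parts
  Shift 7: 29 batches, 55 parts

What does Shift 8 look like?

Batches: 38, 44, 35, 41, 32, 38, 29 → 35 (alternating steps +6, −9, +6, −9, …).
For the parts, alternating steps +8, −3, +8, −3, …: 40, 48, 45, 53, 50, 58, 55 → 63.
Putting it together: 35 batches, 63 parts.

35 batches, 63 parts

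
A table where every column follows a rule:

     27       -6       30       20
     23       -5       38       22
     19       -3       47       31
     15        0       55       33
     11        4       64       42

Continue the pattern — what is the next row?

7  9  72  44

First component goes 27, 23, 19, 15, 11 → 7 (−4 each step).
Second component: differences are 1, 2, 3, … (increasing by 1 each time), so -6, -5, -3, 0, 4 → 9.
For the third component, alternating steps +8, +9, +8, +9, …: 30, 38, 47, 55, 64 → 72.
Fourth component: alternating steps +2, +9, +2, +9, …; 20, 22, 31, 33, 42 → 44.
So the next row is 7  9  72  44.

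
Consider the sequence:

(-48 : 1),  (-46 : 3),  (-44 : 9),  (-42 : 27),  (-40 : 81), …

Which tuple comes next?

For the first coordinate, +2 each step: -48, -46, -44, -42, -40 → -38.
Second coordinate — ×3 each step: 1, 3, 9, 27, 81 → 243.
Putting it together: (-38 : 243).

(-38 : 243)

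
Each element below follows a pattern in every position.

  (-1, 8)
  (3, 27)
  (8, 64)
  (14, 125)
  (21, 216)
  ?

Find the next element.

First component goes -1, 3, 8, 14, 21 → 29 (differences are 4, 5, 6, … (increasing by 1 each time)).
Second component: 8, 27, 64, 125, 216 → 343 (perfect cubes: 2³, 3³, 4³, …).
So the next element is (29, 343).

(29, 343)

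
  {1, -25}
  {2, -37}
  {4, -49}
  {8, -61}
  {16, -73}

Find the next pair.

First value: ×2 each step, so 1, 2, 4, 8, 16 → 32.
For the second value, −12 each step: -25, -37, -49, -61, -73 → -85.
Combining the parts gives {32, -85}.

{32, -85}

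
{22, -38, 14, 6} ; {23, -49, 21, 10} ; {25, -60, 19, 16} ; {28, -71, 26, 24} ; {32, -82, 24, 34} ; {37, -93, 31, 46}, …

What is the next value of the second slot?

Second slot goes -38, -49, -60, -71, -82, -93 → -104 (−11 each step).

-104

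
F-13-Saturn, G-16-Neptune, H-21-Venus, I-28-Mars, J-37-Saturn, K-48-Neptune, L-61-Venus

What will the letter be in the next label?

For the letter, letters move forward 1 place in the alphabet: F, G, H, I, J, K, L → M.

M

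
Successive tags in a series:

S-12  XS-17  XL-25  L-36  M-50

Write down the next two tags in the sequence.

S-67, XS-87

Size goes S, XS, XL, L, M → S → XS (runs backward through clothing sizes XS→XL).
Second component — differences are 5, 8, 11, … (increasing by 3 each time): 12, 17, 25, 36, 50 → 67 → 87.
Putting the parts together: S-67 and then XS-87.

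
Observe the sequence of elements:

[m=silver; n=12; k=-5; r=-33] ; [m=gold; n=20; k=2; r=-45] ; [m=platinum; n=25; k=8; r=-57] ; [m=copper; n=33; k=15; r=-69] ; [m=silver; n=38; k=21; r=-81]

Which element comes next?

For the m, repeats silver → gold → platinum → copper: silver, gold, platinum, copper, silver → gold.
For the n, alternating steps +8, +5, +8, +5, …: 12, 20, 25, 33, 38 → 46.
For the k, alternating steps +7, +6, +7, +6, …: -5, 2, 8, 15, 21 → 28.
R goes -33, -45, -57, -69, -81 → -93 (−12 each step).
Combining the parts gives [m=gold; n=46; k=28; r=-93].

[m=gold; n=46; k=28; r=-93]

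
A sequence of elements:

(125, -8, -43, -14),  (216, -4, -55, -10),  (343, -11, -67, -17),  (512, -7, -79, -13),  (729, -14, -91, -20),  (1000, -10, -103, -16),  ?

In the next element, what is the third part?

-115

Third part goes -43, -55, -67, -79, -91, -103 → -115 (−12 each step).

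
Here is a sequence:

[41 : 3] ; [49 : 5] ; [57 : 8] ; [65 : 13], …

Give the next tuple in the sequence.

[73 : 21]

First part: +8 each step, so 41, 49, 57, 65 → 73.
Second part: each term is the sum of the two before it, so 3, 5, 8, 13 → 21.
So the next tuple is [73 : 21].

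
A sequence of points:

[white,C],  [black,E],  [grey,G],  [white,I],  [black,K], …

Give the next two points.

For the shade, repeats white → black → grey: white, black, grey, white, black → grey → white.
Letter goes C, E, G, I, K → M → O (letters move forward 2 places in the alphabet).
So the next two points are [grey,M] and [white,O].

[grey,M], [white,O]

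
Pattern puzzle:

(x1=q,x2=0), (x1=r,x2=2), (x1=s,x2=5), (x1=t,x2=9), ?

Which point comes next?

X1: letters move forward 1 place in the alphabet, so q, r, s, t → u.
X2 goes 0, 2, 5, 9 → 14 (differences are 2, 3, 4, … (increasing by 1 each time)).
Combining the parts gives (x1=u,x2=14).

(x1=u,x2=14)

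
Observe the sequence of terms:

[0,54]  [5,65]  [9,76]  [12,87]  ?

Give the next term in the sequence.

First slot: differences are 5, 4, 3, … (decreasing by 1 each time); 0, 5, 9, 12 → 14.
For the second slot, +11 each step: 54, 65, 76, 87 → 98.
Putting it together: [14,98].

[14,98]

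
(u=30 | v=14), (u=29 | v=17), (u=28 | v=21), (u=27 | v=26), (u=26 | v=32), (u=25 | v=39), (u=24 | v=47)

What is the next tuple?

U: −1 each step, so 30, 29, 28, 27, 26, 25, 24 → 23.
V: 14, 17, 21, 26, 32, 39, 47 → 56 (differences are 3, 4, 5, … (increasing by 1 each time)).
Combining the parts gives (u=23 | v=56).

(u=23 | v=56)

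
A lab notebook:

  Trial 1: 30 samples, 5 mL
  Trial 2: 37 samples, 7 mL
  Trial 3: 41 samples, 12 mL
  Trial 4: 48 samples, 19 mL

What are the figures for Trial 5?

52 samples, 31 mL

Samples — alternating steps +7, +4, +7, +4, …: 30, 37, 41, 48 → 52.
ML: 5, 7, 12, 19 → 31 (each term is the sum of the two before it).
So the next record is 52 samples, 31 mL.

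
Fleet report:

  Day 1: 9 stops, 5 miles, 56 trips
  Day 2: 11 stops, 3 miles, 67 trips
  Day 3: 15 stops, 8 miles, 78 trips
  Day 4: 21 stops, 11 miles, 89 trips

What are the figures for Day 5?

Stops: 9, 11, 15, 21 → 29 (differences are 2, 4, 6, … (increasing by 2 each time)).
Miles: 5, 3, 8, 11 → 19 (each term is the sum of the two before it).
Trips: +11 each step; 56, 67, 78, 89 → 100.
Putting it together: 29 stops, 19 miles, 100 trips.

29 stops, 19 miles, 100 trips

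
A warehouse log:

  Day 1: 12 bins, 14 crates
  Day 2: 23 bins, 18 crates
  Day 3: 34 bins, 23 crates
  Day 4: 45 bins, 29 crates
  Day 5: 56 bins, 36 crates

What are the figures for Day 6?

Bins — +11 each step: 12, 23, 34, 45, 56 → 67.
Crates — differences are 4, 5, 6, … (increasing by 1 each time): 14, 18, 23, 29, 36 → 44.
Combining the parts gives 67 bins, 44 crates.

67 bins, 44 crates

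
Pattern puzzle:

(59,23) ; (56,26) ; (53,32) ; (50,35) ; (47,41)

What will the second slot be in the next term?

For the first slot, −3 each step: 59, 56, 53, 50, 47 → 44.
Second slot goes 23, 26, 32, 35, 41 → 44 (alternating steps +3, +6, +3, +6, …).

44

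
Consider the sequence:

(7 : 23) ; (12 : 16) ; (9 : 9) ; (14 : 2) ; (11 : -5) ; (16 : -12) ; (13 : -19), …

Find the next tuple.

First entry — alternating steps +5, −3, +5, −3, …: 7, 12, 9, 14, 11, 16, 13 → 18.
Second entry — −7 each step: 23, 16, 9, 2, -5, -12, -19 → -26.
Putting it together: (18 : -26).

(18 : -26)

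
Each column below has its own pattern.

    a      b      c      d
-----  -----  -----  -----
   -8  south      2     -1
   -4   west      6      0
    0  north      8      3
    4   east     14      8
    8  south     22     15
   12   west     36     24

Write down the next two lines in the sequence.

16  north  58  35; 20  east  94  48

Column a goes -8, -4, 0, 4, 8, 12 → 16 → 20 (+4 each step).
Column b: south, west, north, east, south, west → north → east (repeats south → west → north → east).
Column c: each term is the sum of the two before it; 2, 6, 8, 14, 22, 36 → 58 → 94.
Column d — differences are 1, 3, 5, … (increasing by 2 each time): -1, 0, 3, 8, 15, 24 → 35 → 48.
Putting the parts together: 16  north  58  35 and then 20  east  94  48.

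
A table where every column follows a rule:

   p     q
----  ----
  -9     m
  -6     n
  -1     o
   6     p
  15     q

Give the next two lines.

26  r; 39  s

Column p goes -9, -6, -1, 6, 15 → 26 → 39 (differences are 3, 5, 7, … (increasing by 2 each time)).
Column q goes m, n, o, p, q → r → s (letters move forward 1 place in the alphabet).
So the next two lines are 26  r and 39  s.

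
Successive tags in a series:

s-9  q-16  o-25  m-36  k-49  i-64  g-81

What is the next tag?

e-100

Letter: letters move back 2 places in the alphabet, so s, q, o, m, k, i, g → e.
Second component: perfect squares: 3², 4², 5², …; 9, 16, 25, 36, 49, 64, 81 → 100.
Putting it together: e-100.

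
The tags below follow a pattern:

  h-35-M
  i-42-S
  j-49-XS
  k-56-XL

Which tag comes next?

For the letter, letters move forward 1 place in the alphabet: h, i, j, k → l.
Second component: 35, 42, 49, 56 → 63 (+7 each step).
For the size, runs backward through clothing sizes XS→XL: M, S, XS, XL → L.
Putting it together: l-63-L.

l-63-L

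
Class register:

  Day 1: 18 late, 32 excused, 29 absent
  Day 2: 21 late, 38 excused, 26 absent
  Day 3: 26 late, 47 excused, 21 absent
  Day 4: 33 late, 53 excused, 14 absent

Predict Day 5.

42 late, 62 excused, 5 absent

Late — differences are 3, 5, 7, … (increasing by 2 each time): 18, 21, 26, 33 → 42.
For the excused, alternating steps +6, +9, +6, +9, …: 32, 38, 47, 53 → 62.
Absent — together with the late always sums to 47: 29, 26, 21, 14 → 5.
Combining the parts gives 42 late, 62 excused, 5 absent.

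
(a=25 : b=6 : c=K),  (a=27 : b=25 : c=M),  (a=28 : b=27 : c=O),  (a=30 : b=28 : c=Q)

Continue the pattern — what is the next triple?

(a=31 : b=30 : c=S)

A — alternating steps +2, +1, +2, +1, …: 25, 27, 28, 30 → 31.
B: always the previous value of the a; 6, 25, 27, 28 → 30.
C: letters move forward 2 places in the alphabet; K, M, O, Q → S.
Putting it together: (a=31 : b=30 : c=S).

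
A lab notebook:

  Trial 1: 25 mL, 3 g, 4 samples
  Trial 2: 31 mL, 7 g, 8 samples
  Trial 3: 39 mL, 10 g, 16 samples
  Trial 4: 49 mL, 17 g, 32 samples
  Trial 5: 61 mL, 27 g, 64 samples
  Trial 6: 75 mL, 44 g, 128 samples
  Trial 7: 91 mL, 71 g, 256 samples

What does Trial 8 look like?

109 mL, 115 g, 512 samples

ML: 25, 31, 39, 49, 61, 75, 91 → 109 (differences are 6, 8, 10, … (increasing by 2 each time)).
G goes 3, 7, 10, 17, 27, 44, 71 → 115 (each term is the sum of the two before it).
Samples: ×2 each step; 4, 8, 16, 32, 64, 128, 256 → 512.
Putting it together: 109 mL, 115 g, 512 samples.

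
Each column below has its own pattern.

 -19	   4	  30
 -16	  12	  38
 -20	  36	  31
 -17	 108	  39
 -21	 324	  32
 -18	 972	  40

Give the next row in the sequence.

For the first component, alternating steps +3, −4, +3, −4, …: -19, -16, -20, -17, -21, -18 → -22.
Second component goes 4, 12, 36, 108, 324, 972 → 2916 (×3 each step).
Third component: alternating steps +8, −7, +8, −7, …; 30, 38, 31, 39, 32, 40 → 33.
Combining the parts gives -22  2916  33.

-22  2916  33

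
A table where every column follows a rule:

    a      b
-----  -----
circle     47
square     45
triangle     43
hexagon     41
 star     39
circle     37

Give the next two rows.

Column a: repeats circle → square → triangle → hexagon → star; circle, square, triangle, hexagon, star, circle → square → triangle.
Column b: −2 each step; 47, 45, 43, 41, 39, 37 → 35 → 33.
Putting the parts together: square  35 and then triangle  33.

square  35; triangle  33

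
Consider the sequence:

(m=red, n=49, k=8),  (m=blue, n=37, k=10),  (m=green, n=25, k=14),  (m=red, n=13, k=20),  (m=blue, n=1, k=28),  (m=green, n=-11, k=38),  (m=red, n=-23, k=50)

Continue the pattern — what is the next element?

M goes red, blue, green, red, blue, green, red → blue (repeats red → blue → green).
N: −12 each step, so 49, 37, 25, 13, 1, -11, -23 → -35.
K: differences are 2, 4, 6, … (increasing by 2 each time); 8, 10, 14, 20, 28, 38, 50 → 64.
Combining the parts gives (m=blue, n=-35, k=64).

(m=blue, n=-35, k=64)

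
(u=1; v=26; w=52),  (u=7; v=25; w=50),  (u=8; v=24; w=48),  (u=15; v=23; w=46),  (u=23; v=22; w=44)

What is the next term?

(u=38; v=21; w=42)

U: 1, 7, 8, 15, 23 → 38 (each term is the sum of the two before it).
For the v, −1 each step: 26, 25, 24, 23, 22 → 21.
W — always 2 × the v: 52, 50, 48, 46, 44 → 42.
Combining the parts gives (u=38; v=21; w=42).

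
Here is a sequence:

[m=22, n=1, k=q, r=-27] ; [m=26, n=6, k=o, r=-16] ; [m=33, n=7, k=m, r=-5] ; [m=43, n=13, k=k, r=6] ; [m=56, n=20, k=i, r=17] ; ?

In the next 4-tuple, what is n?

For the m, differences are 4, 7, 10, … (increasing by 3 each time): 22, 26, 33, 43, 56 → 72.
N goes 1, 6, 7, 13, 20 → 33 (each term is the sum of the two before it).
For the k, letters move back 2 places in the alphabet: q, o, m, k, i → g.
For the r, +11 each step: -27, -16, -5, 6, 17 → 28.

33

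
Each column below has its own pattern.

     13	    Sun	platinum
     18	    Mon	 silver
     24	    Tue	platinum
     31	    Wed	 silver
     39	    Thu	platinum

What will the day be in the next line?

Fri

Day goes Sun, Mon, Tue, Wed, Thu → Fri (runs through the weekdays Mon→Sun).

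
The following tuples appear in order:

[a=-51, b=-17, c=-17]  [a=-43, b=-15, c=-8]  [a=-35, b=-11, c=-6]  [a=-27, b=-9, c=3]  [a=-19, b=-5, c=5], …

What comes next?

[a=-11, b=-3, c=14]

A: -51, -43, -35, -27, -19 → -11 (+8 each step).
B — alternating steps +2, +4, +2, +4, …: -17, -15, -11, -9, -5 → -3.
C — alternating steps +9, +2, +9, +2, …: -17, -8, -6, 3, 5 → 14.
Combining the parts gives [a=-11, b=-3, c=14].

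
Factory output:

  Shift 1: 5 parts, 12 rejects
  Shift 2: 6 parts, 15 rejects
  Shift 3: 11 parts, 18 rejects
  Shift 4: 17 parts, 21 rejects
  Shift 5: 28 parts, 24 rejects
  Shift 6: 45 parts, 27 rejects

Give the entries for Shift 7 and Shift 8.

Parts goes 5, 6, 11, 17, 28, 45 → 73 → 118 (each term is the sum of the two before it).
Rejects goes 12, 15, 18, 21, 24, 27 → 30 → 33 (+3 each step).
Putting the parts together: 73 parts, 30 rejects and then 118 parts, 33 rejects.

73 parts, 30 rejects; 118 parts, 33 rejects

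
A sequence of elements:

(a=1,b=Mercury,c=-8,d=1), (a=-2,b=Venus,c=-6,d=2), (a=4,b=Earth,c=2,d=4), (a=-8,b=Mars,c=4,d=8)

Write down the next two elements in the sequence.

(a=16,b=Jupiter,c=12,d=16), (a=-32,b=Saturn,c=14,d=32)

A: ×(-2) each step; 1, -2, 4, -8 → 16 → -32.
B: runs through the planets Mercury→Neptune; Mercury, Venus, Earth, Mars → Jupiter → Saturn.
For the c, alternating steps +2, +8, +2, +8, …: -8, -6, 2, 4 → 12 → 14.
For the d, ×2 each step: 1, 2, 4, 8 → 16 → 32.
So the next two elements are (a=16,b=Jupiter,c=12,d=16) and (a=-32,b=Saturn,c=14,d=32).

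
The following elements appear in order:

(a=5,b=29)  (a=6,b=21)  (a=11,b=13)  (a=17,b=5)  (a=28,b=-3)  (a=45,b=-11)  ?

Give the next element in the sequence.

(a=73,b=-19)

A — each term is the sum of the two before it: 5, 6, 11, 17, 28, 45 → 73.
B: −8 each step; 29, 21, 13, 5, -3, -11 → -19.
Putting it together: (a=73,b=-19).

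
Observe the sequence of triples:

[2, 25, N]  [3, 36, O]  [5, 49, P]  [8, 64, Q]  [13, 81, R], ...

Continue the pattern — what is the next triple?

[21, 100, S]

First entry goes 2, 3, 5, 8, 13 → 21 (each term is the sum of the two before it).
For the second entry, perfect squares: 5², 6², 7², …: 25, 36, 49, 64, 81 → 100.
For the letter, letters move forward 1 place in the alphabet: N, O, P, Q, R → S.
Combining the parts gives [21, 100, S].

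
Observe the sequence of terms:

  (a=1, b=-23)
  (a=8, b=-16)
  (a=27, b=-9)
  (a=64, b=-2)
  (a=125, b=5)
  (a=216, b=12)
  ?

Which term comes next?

For the a, perfect cubes: 1³, 2³, 3³, …: 1, 8, 27, 64, 125, 216 → 343.
B — +7 each step: -23, -16, -9, -2, 5, 12 → 19.
So the next term is (a=343, b=19).

(a=343, b=19)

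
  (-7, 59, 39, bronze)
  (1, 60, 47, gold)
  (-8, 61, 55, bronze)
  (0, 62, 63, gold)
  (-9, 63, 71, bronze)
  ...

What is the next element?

First value — alternating steps +8, −9, +8, −9, …: -7, 1, -8, 0, -9 → -1.
For the second value, +1 each step: 59, 60, 61, 62, 63 → 64.
Third value: +8 each step, so 39, 47, 55, 63, 71 → 79.
For the rank, alternates bronze ↔ gold: bronze, gold, bronze, gold, bronze → gold.
Combining the parts gives (-1, 64, 79, gold).

(-1, 64, 79, gold)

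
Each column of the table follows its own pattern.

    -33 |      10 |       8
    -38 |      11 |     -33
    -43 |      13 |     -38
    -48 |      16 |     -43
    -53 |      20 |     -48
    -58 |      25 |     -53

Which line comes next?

First component: −5 each step, so -33, -38, -43, -48, -53, -58 → -63.
Second component: differences are 1, 2, 3, … (increasing by 1 each time), so 10, 11, 13, 16, 20, 25 → 31.
Third component goes 8, -33, -38, -43, -48, -53 → -58 (always the previous value of the first component).
Putting it together: -63  31  -58.

-63  31  -58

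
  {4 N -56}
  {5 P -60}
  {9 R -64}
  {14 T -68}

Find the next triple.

First value: 4, 5, 9, 14 → 23 (each term is the sum of the two before it).
Letter goes N, P, R, T → V (letters move forward 2 places in the alphabet).
Third value: −4 each step; -56, -60, -64, -68 → -72.
So the next triple is {23 V -72}.

{23 V -72}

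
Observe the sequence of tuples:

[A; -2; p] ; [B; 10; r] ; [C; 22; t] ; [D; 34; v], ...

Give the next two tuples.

First letter: A, B, C, D → E → F (letters move forward 1 place in the alphabet).
Second entry: +12 each step, so -2, 10, 22, 34 → 46 → 58.
Second letter — letters move forward 2 places in the alphabet: p, r, t, v → x → z.
Putting the parts together: [E; 46; x] and then [F; 58; z].

[E; 46; x], [F; 58; z]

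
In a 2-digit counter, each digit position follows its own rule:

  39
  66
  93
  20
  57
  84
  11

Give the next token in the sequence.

48

First digit: +3 each step, mod 10, so 3, 6, 9, 2, 5, 8, 1 → 4.
Second digit: −3 each step, mod 10, so 9, 6, 3, 0, 7, 4, 1 → 8.
Putting it together: 48.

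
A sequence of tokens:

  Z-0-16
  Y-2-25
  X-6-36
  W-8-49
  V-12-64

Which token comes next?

U-14-81

Letter — letters move back 1 place in the alphabet: Z, Y, X, W, V → U.
Second component: alternating steps +2, +4, +2, +4, …, so 0, 2, 6, 8, 12 → 14.
Third component goes 16, 25, 36, 49, 64 → 81 (perfect squares: 4², 5², 6², …).
Putting it together: U-14-81.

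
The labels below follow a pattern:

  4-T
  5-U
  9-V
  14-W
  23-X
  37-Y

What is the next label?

First component: each term is the sum of the two before it, so 4, 5, 9, 14, 23, 37 → 60.
Letter goes T, U, V, W, X, Y → Z (letters move forward 1 place in the alphabet).
Combining the parts gives 60-Z.

60-Z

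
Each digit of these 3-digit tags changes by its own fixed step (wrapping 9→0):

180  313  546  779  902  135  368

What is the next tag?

591

First digit: 1, 3, 5, 7, 9, 1, 3 → 5 (+2 each step, mod 10).
Second digit — +3 each step, mod 10: 8, 1, 4, 7, 0, 3, 6 → 9.
Third digit: +3 each step, mod 10, so 0, 3, 6, 9, 2, 5, 8 → 1.
Putting it together: 591.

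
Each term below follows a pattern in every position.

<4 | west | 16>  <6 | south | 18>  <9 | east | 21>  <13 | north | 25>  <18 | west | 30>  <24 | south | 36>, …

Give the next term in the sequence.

<31 | east | 43>

First part: 4, 6, 9, 13, 18, 24 → 31 (differences are 2, 3, 4, … (increasing by 1 each time)).
Direction — repeats west → south → east → north: west, south, east, north, west, south → east.
For the third part, differences are 2, 3, 4, … (increasing by 1 each time): 16, 18, 21, 25, 30, 36 → 43.
So the next term is <31 | east | 43>.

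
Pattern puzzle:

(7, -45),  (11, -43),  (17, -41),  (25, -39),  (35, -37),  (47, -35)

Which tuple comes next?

First value: differences are 4, 6, 8, … (increasing by 2 each time), so 7, 11, 17, 25, 35, 47 → 61.
Second value: +2 each step, so -45, -43, -41, -39, -37, -35 → -33.
Putting it together: (61, -33).

(61, -33)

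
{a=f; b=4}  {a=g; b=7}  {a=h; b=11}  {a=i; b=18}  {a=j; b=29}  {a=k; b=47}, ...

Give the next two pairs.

{a=l; b=76}, {a=m; b=123}

A: letters move forward 1 place in the alphabet, so f, g, h, i, j, k → l → m.
B: each term is the sum of the two before it, so 4, 7, 11, 18, 29, 47 → 76 → 123.
Putting the parts together: {a=l; b=76} and then {a=m; b=123}.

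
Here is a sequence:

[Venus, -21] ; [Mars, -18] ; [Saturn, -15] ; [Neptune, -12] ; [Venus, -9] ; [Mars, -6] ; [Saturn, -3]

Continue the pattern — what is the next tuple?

Planet: repeats Venus → Mars → Saturn → Neptune, so Venus, Mars, Saturn, Neptune, Venus, Mars, Saturn → Neptune.
Second slot goes -21, -18, -15, -12, -9, -6, -3 → 0 (+3 each step).
So the next tuple is [Neptune, 0].

[Neptune, 0]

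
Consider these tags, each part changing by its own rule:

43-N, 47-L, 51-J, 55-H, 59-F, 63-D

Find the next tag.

67-B

First component: +4 each step, so 43, 47, 51, 55, 59, 63 → 67.
Letter: letters move back 2 places in the alphabet; N, L, J, H, F, D → B.
Combining the parts gives 67-B.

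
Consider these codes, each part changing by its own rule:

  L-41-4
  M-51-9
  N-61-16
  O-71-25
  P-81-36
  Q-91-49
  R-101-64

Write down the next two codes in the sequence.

S-111-81, T-121-100

Letter: letters move forward 1 place in the alphabet, so L, M, N, O, P, Q, R → S → T.
Second component: 41, 51, 61, 71, 81, 91, 101 → 111 → 121 (+10 each step).
For the third component, perfect squares: 2², 3², 4², …: 4, 9, 16, 25, 36, 49, 64 → 81 → 100.
So the next two codes are S-111-81 and T-121-100.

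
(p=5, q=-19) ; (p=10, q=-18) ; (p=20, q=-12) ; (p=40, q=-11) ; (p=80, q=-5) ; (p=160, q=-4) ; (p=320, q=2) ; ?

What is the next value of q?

Q: alternating steps +1, +6, +1, +6, …, so -19, -18, -12, -11, -5, -4, 2 → 3.

3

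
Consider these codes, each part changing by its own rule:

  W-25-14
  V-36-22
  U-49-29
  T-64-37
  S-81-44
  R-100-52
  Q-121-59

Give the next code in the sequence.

Letter: letters move back 1 place in the alphabet, so W, V, U, T, S, R, Q → P.
Second component: perfect squares: 5², 6², 7², …, so 25, 36, 49, 64, 81, 100, 121 → 144.
Third component: alternating steps +8, +7, +8, +7, …, so 14, 22, 29, 37, 44, 52, 59 → 67.
So the next code is P-144-67.

P-144-67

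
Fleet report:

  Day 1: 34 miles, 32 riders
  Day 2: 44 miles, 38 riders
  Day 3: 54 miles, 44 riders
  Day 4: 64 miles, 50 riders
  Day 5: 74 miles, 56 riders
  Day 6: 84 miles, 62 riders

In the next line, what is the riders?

Riders: +6 each step, so 32, 38, 44, 50, 56, 62 → 68.

68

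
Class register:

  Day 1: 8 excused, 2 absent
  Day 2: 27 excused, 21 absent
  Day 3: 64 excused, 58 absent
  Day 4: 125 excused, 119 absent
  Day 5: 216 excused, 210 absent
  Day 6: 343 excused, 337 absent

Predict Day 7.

For the excused, perfect cubes: 2³, 3³, 4³, …: 8, 27, 64, 125, 216, 343 → 512.
Absent: always 6 less than the excused, so 2, 21, 58, 119, 210, 337 → 506.
Combining the parts gives 512 excused, 506 absent.

512 excused, 506 absent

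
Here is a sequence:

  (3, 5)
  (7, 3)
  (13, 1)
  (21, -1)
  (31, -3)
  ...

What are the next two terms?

First component goes 3, 7, 13, 21, 31 → 43 → 57 (differences are 4, 6, 8, … (increasing by 2 each time)).
Second component: −2 each step, so 5, 3, 1, -1, -3 → -5 → -7.
Putting the parts together: (43, -5) and then (57, -7).

(43, -5), (57, -7)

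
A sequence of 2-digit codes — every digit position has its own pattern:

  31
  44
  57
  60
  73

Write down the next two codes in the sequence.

For the first digit, +1 each step, mod 10: 3, 4, 5, 6, 7 → 8 → 9.
Second digit goes 1, 4, 7, 0, 3 → 6 → 9 (+3 each step, mod 10).
So the next two codes are 86 and 99.

86, 99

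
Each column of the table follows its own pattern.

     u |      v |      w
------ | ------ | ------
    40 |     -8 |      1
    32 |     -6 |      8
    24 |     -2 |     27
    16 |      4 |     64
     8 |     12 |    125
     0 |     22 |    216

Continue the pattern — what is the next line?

Column u: 40, 32, 24, 16, 8, 0 → -8 (−8 each step).
Column v: differences are 2, 4, 6, … (increasing by 2 each time); -8, -6, -2, 4, 12, 22 → 34.
Column w goes 1, 8, 27, 64, 125, 216 → 343 (perfect cubes: 1³, 2³, 3³, …).
So the next line is -8  34  343.

-8  34  343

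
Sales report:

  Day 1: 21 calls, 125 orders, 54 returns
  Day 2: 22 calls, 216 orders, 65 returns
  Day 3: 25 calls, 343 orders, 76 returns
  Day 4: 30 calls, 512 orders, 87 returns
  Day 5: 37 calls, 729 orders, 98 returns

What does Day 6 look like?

For the calls, differences are 1, 3, 5, … (increasing by 2 each time): 21, 22, 25, 30, 37 → 46.
Orders: perfect cubes: 5³, 6³, 7³, …; 125, 216, 343, 512, 729 → 1000.
Returns: 54, 65, 76, 87, 98 → 109 (+11 each step).
Combining the parts gives 46 calls, 1000 orders, 109 returns.

46 calls, 1000 orders, 109 returns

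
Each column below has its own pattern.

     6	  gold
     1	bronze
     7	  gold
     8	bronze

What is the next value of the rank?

gold

Rank — alternates gold ↔ bronze: gold, bronze, gold, bronze → gold.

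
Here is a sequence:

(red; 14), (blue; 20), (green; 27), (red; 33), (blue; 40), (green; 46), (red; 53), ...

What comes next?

Colour — repeats red → blue → green: red, blue, green, red, blue, green, red → blue.
Second value — alternating steps +6, +7, +6, +7, …: 14, 20, 27, 33, 40, 46, 53 → 59.
Putting it together: (blue; 59).

(blue; 59)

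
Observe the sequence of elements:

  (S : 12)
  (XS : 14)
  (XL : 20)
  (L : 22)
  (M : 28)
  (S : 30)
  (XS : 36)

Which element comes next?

Size goes S, XS, XL, L, M, S, XS → XL (repeats S → XS → XL → L → M).
Second slot: alternating steps +2, +6, +2, +6, …; 12, 14, 20, 22, 28, 30, 36 → 38.
Putting it together: (XL : 38).

(XL : 38)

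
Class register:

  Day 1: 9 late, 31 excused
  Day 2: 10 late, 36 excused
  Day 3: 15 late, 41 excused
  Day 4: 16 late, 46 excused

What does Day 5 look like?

For the late, alternating steps +1, +5, +1, +5, …: 9, 10, 15, 16 → 21.
Excused: +5 each step, so 31, 36, 41, 46 → 51.
Combining the parts gives 21 late, 51 excused.

21 late, 51 excused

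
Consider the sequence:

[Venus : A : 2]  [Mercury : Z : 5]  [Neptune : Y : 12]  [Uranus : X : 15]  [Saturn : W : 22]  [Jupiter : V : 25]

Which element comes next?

Planet: runs backward through the planets Mercury→Neptune, so Venus, Mercury, Neptune, Uranus, Saturn, Jupiter → Mars.
Letter: letters move back 1 place in the alphabet, wrapping A→Z; A, Z, Y, X, W, V → U.
Third coordinate — alternating steps +3, +7, +3, +7, …: 2, 5, 12, 15, 22, 25 → 32.
Putting it together: [Mars : U : 32].

[Mars : U : 32]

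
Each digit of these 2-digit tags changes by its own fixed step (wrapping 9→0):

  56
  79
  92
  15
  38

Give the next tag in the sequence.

First digit: +2 each step, mod 10, so 5, 7, 9, 1, 3 → 5.
Second digit: +3 each step, mod 10; 6, 9, 2, 5, 8 → 1.
Putting it together: 51.

51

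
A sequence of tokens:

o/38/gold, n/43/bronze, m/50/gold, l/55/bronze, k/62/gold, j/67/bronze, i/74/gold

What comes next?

Letter: o, n, m, l, k, j, i → h (letters move back 1 place in the alphabet).
Second component: 38, 43, 50, 55, 62, 67, 74 → 79 (alternating steps +5, +7, +5, +7, …).
Rank: alternates gold ↔ bronze; gold, bronze, gold, bronze, gold, bronze, gold → bronze.
So the next token is h/79/bronze.

h/79/bronze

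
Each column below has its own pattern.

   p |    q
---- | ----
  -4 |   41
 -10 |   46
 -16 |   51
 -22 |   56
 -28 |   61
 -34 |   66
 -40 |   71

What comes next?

-46  76

Column p: -4, -10, -16, -22, -28, -34, -40 → -46 (−6 each step).
For the column q, +5 each step: 41, 46, 51, 56, 61, 66, 71 → 76.
Putting it together: -46  76.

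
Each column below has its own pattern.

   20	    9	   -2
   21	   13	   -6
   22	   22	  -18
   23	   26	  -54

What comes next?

24  35  -162

First component: +1 each step; 20, 21, 22, 23 → 24.
For the second component, alternating steps +4, +9, +4, +9, …: 9, 13, 22, 26 → 35.
Third component: -2, -6, -18, -54 → -162 (×3 each step).
So the next row is 24  35  -162.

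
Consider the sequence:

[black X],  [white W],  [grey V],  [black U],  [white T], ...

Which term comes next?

[grey S]

For the shade, repeats black → white → grey: black, white, grey, black, white → grey.
Letter goes X, W, V, U, T → S (letters move back 1 place in the alphabet).
So the next term is [grey S].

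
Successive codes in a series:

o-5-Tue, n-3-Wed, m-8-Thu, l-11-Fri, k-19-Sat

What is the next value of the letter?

j

Letter: o, n, m, l, k → j (letters move back 1 place in the alphabet).
Second component: 5, 3, 8, 11, 19 → 30 (each term is the sum of the two before it).
Day: Tue, Wed, Thu, Fri, Sat → Sun (runs through the weekdays Mon→Sun).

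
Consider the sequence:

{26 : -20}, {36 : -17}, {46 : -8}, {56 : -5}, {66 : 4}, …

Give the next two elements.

{76 : 7}, {86 : 16}

First component: +10 each step; 26, 36, 46, 56, 66 → 76 → 86.
For the second component, alternating steps +3, +9, +3, +9, …: -20, -17, -8, -5, 4 → 7 → 16.
Putting the parts together: {76 : 7} and then {86 : 16}.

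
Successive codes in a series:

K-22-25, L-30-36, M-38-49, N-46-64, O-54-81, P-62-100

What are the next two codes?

Q-70-121, R-78-144

Letter — letters move forward 1 place in the alphabet: K, L, M, N, O, P → Q → R.
Second component — +8 each step: 22, 30, 38, 46, 54, 62 → 70 → 78.
Third component: perfect squares: 5², 6², 7², …; 25, 36, 49, 64, 81, 100 → 121 → 144.
Putting the parts together: Q-70-121 and then R-78-144.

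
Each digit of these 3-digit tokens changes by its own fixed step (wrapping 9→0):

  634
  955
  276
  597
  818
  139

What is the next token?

First digit — +3 each step, mod 10: 6, 9, 2, 5, 8, 1 → 4.
Second digit goes 3, 5, 7, 9, 1, 3 → 5 (+2 each step, mod 10).
Third digit: +1 each step, mod 10, so 4, 5, 6, 7, 8, 9 → 0.
Combining the parts gives 450.

450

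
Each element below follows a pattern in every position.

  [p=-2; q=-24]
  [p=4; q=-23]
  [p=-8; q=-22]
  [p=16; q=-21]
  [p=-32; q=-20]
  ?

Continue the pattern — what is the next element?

P goes -2, 4, -8, 16, -32 → 64 (×(-2) each step).
Q goes -24, -23, -22, -21, -20 → -19 (+1 each step).
Combining the parts gives [p=64; q=-19].

[p=64; q=-19]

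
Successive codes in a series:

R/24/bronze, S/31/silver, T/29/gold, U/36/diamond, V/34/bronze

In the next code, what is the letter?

W

Letter: R, S, T, U, V → W (letters move forward 1 place in the alphabet).
For the second component, alternating steps +7, −2, +7, −2, …: 24, 31, 29, 36, 34 → 41.
For the rank, repeats bronze → silver → gold → diamond: bronze, silver, gold, diamond, bronze → silver.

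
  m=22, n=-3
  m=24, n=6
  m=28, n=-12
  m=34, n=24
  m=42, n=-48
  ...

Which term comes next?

M: differences are 2, 4, 6, … (increasing by 2 each time); 22, 24, 28, 34, 42 → 52.
N — ×(-2) each step: -3, 6, -12, 24, -48 → 96.
So the next term is m=52, n=96.

m=52, n=96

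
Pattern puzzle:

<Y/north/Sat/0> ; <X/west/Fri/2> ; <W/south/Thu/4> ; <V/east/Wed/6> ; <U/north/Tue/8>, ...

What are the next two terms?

<T/west/Mon/10>, <S/south/Sun/12>

Letter: letters move back 1 place in the alphabet; Y, X, W, V, U → T → S.
Direction: north, west, south, east, north → west → south (repeats north → west → south → east).
For the day, runs backward through the weekdays Mon→Sun: Sat, Fri, Thu, Wed, Tue → Mon → Sun.
For the fourth entry, +2 each step: 0, 2, 4, 6, 8 → 10 → 12.
Putting the parts together: <T/west/Mon/10> and then <S/south/Sun/12>.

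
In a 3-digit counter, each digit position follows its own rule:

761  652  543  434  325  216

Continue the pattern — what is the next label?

First digit — −1 each step, mod 10: 7, 6, 5, 4, 3, 2 → 1.
Second digit — −1 each step, mod 10: 6, 5, 4, 3, 2, 1 → 0.
Third digit: +1 each step, mod 10, so 1, 2, 3, 4, 5, 6 → 7.
So the next label is 107.

107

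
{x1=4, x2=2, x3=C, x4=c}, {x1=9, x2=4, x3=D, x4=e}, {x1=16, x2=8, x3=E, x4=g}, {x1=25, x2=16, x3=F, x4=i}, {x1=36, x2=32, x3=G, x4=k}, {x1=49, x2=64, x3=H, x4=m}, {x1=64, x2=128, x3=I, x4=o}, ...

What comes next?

X1: 4, 9, 16, 25, 36, 49, 64 → 81 (perfect squares: 2², 3², 4², …).
X2 goes 2, 4, 8, 16, 32, 64, 128 → 256 (×2 each step).
X3 — letters move forward 1 place in the alphabet: C, D, E, F, G, H, I → J.
X4: letters move forward 2 places in the alphabet; c, e, g, i, k, m, o → q.
Combining the parts gives {x1=81, x2=256, x3=J, x4=q}.

{x1=81, x2=256, x3=J, x4=q}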